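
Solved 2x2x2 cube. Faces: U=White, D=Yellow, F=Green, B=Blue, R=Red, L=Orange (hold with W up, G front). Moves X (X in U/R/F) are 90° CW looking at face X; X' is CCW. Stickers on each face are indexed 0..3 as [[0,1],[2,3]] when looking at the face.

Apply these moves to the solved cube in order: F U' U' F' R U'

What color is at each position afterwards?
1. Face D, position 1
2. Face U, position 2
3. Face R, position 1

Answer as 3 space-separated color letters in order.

After move 1 (F): F=GGGG U=WWOO R=WRWR D=RRYY L=OYOY
After move 2 (U'): U=WOWO F=OYGG R=GGWR B=WRBB L=BBOY
After move 3 (U'): U=OOWW F=BBGG R=OYWR B=GGBB L=WROY
After move 4 (F'): F=BGBG U=OOOW R=RYRR D=RYYY L=WWOW
After move 5 (R): R=RRRY U=OGOG F=BYBY D=RBYG B=WGOB
After move 6 (U'): U=GGOO F=WWBY R=BYRY B=RROB L=WGOW
Query 1: D[1] = B
Query 2: U[2] = O
Query 3: R[1] = Y

Answer: B O Y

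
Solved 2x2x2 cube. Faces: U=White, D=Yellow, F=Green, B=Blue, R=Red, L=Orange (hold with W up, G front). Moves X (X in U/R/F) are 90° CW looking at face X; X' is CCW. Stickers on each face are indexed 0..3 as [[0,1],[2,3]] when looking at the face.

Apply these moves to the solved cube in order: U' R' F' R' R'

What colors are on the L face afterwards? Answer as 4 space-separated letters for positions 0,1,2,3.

Answer: B R O W

Derivation:
After move 1 (U'): U=WWWW F=OOGG R=GGRR B=RRBB L=BBOO
After move 2 (R'): R=GRGR U=WBWR F=OWGW D=YOYG B=YRYB
After move 3 (F'): F=WWOG U=WBGG R=ORYR D=BOYG L=BROW
After move 4 (R'): R=RROY U=WYGY F=WBOG D=BWYG B=GROB
After move 5 (R'): R=RYRO U=WOGG F=WYOY D=BBYG B=GRWB
Query: L face = BROW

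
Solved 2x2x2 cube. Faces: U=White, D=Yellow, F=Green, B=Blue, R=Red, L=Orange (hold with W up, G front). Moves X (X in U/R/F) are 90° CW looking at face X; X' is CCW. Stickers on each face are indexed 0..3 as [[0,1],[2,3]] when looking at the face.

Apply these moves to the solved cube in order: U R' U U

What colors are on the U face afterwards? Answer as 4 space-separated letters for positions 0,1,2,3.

After move 1 (U): U=WWWW F=RRGG R=BBRR B=OOBB L=GGOO
After move 2 (R'): R=BRBR U=WBWO F=RWGW D=YRYG B=YOYB
After move 3 (U): U=WWOB F=BRGW R=YOBR B=GGYB L=RWOO
After move 4 (U): U=OWBW F=YOGW R=GGBR B=RWYB L=BROO
Query: U face = OWBW

Answer: O W B W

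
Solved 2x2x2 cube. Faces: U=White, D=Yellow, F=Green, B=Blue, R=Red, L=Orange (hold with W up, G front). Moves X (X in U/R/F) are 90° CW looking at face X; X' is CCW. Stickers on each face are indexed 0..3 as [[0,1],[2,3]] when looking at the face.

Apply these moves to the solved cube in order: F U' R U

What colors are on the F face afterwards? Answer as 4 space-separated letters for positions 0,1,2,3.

After move 1 (F): F=GGGG U=WWOO R=WRWR D=RRYY L=OYOY
After move 2 (U'): U=WOWO F=OYGG R=GGWR B=WRBB L=BBOY
After move 3 (R): R=WGRG U=WYWG F=ORGY D=RBYW B=OROB
After move 4 (U): U=WWGY F=WGGY R=ORRG B=BBOB L=OROY
Query: F face = WGGY

Answer: W G G Y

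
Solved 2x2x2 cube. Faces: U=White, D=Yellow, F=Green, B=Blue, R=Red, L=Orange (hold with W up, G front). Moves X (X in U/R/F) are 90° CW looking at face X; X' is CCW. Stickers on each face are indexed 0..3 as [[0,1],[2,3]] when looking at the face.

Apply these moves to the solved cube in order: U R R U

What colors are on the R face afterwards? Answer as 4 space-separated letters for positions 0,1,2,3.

Answer: G O B B

Derivation:
After move 1 (U): U=WWWW F=RRGG R=BBRR B=OOBB L=GGOO
After move 2 (R): R=RBRB U=WRWG F=RYGY D=YBYO B=WOWB
After move 3 (R): R=RRBB U=WYWY F=RBGO D=YWYW B=GORB
After move 4 (U): U=WWYY F=RRGO R=GOBB B=GGRB L=RBOO
Query: R face = GOBB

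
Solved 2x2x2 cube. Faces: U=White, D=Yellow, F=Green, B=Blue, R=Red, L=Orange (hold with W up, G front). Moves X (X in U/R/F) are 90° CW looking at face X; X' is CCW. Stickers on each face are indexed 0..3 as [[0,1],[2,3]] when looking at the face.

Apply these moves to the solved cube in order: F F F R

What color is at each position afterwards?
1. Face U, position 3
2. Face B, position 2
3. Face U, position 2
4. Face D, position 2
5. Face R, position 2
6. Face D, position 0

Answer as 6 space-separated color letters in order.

After move 1 (F): F=GGGG U=WWOO R=WRWR D=RRYY L=OYOY
After move 2 (F): F=GGGG U=WWYY R=OROR D=WWYY L=OROR
After move 3 (F): F=GGGG U=WWRR R=YRYR D=OOYY L=OWOW
After move 4 (R): R=YYRR U=WGRG F=GOGY D=OBYB B=RBWB
Query 1: U[3] = G
Query 2: B[2] = W
Query 3: U[2] = R
Query 4: D[2] = Y
Query 5: R[2] = R
Query 6: D[0] = O

Answer: G W R Y R O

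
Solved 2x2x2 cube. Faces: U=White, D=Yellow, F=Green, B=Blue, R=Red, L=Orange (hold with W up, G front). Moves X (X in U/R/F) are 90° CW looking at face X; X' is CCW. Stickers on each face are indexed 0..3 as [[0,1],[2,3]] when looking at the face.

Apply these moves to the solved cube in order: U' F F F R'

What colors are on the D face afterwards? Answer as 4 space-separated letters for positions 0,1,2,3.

Answer: B G Y G

Derivation:
After move 1 (U'): U=WWWW F=OOGG R=GGRR B=RRBB L=BBOO
After move 2 (F): F=GOGO U=WWOB R=WGWR D=RGYY L=BYOY
After move 3 (F): F=GGOO U=WWYY R=OGBR D=WWYY L=BROG
After move 4 (F): F=OGOG U=WWGR R=YGYR D=BOYY L=BWOW
After move 5 (R'): R=GRYY U=WBGR F=OWOR D=BGYG B=YROB
Query: D face = BGYG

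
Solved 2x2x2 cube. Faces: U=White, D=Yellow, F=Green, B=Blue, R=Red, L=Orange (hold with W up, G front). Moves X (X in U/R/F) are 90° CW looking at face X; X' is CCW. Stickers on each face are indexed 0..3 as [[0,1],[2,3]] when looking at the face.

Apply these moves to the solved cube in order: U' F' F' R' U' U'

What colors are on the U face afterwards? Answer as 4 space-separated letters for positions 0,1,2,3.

Answer: R Y B W

Derivation:
After move 1 (U'): U=WWWW F=OOGG R=GGRR B=RRBB L=BBOO
After move 2 (F'): F=OGOG U=WWGR R=YGYR D=BOYY L=BWOW
After move 3 (F'): F=GGOO U=WWYY R=OGBR D=WWYY L=BROG
After move 4 (R'): R=GROB U=WBYR F=GWOY D=WGYO B=YRWB
After move 5 (U'): U=BRWY F=BROY R=GWOB B=GRWB L=YROG
After move 6 (U'): U=RYBW F=YROY R=BROB B=GWWB L=GROG
Query: U face = RYBW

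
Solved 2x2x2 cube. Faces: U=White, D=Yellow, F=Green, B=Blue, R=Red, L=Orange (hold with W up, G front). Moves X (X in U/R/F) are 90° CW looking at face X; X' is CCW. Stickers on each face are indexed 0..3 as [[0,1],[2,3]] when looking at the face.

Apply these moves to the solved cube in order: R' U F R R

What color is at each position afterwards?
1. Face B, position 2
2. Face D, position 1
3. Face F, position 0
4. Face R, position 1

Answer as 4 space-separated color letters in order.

Answer: R W G B

Derivation:
After move 1 (R'): R=RRRR U=WBWB F=GWGW D=YGYG B=YBYB
After move 2 (U): U=WWBB F=RRGW R=YBRR B=OOYB L=GWOO
After move 3 (F): F=GRWR U=WWOW R=BBBR D=RYYG L=GYOG
After move 4 (R): R=BBRB U=WROR F=GYWG D=RYYO B=WOWB
After move 5 (R): R=RBBB U=WYOG F=GYWO D=RWYW B=RORB
Query 1: B[2] = R
Query 2: D[1] = W
Query 3: F[0] = G
Query 4: R[1] = B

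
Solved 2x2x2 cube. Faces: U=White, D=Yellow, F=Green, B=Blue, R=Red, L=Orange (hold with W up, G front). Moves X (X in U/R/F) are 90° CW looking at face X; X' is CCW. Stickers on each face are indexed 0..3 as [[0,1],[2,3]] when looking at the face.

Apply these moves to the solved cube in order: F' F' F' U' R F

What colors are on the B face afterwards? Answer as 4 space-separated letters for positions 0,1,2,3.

Answer: O R O B

Derivation:
After move 1 (F'): F=GGGG U=WWRR R=YRYR D=OOYY L=OWOW
After move 2 (F'): F=GGGG U=WWYY R=OROR D=WWYY L=OROR
After move 3 (F'): F=GGGG U=WWOO R=WRWR D=RRYY L=OYOY
After move 4 (U'): U=WOWO F=OYGG R=GGWR B=WRBB L=BBOY
After move 5 (R): R=WGRG U=WYWG F=ORGY D=RBYW B=OROB
After move 6 (F): F=GOYR U=WYYB R=WGGG D=RWYW L=BROB
Query: B face = OROB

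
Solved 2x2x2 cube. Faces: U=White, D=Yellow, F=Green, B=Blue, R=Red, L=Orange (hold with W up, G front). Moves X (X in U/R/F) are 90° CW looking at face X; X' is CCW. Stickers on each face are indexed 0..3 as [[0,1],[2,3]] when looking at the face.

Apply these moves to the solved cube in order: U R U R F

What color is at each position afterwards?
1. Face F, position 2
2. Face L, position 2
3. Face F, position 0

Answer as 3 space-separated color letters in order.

Answer: O O G

Derivation:
After move 1 (U): U=WWWW F=RRGG R=BBRR B=OOBB L=GGOO
After move 2 (R): R=RBRB U=WRWG F=RYGY D=YBYO B=WOWB
After move 3 (U): U=WWGR F=RBGY R=WORB B=GGWB L=RYOO
After move 4 (R): R=RWBO U=WBGY F=RBGO D=YWYG B=RGWB
After move 5 (F): F=GROB U=WBOY R=GWYO D=BRYG L=RYOW
Query 1: F[2] = O
Query 2: L[2] = O
Query 3: F[0] = G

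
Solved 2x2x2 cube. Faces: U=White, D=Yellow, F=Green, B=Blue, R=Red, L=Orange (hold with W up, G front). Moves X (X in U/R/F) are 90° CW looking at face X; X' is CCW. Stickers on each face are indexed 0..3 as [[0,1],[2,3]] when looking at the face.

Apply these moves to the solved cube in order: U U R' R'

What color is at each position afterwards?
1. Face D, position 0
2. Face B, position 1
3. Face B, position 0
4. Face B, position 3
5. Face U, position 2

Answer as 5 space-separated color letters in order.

After move 1 (U): U=WWWW F=RRGG R=BBRR B=OOBB L=GGOO
After move 2 (U): U=WWWW F=BBGG R=OORR B=GGBB L=RROO
After move 3 (R'): R=OROR U=WBWG F=BWGW D=YBYG B=YGYB
After move 4 (R'): R=RROO U=WYWY F=BBGG D=YWYW B=GGBB
Query 1: D[0] = Y
Query 2: B[1] = G
Query 3: B[0] = G
Query 4: B[3] = B
Query 5: U[2] = W

Answer: Y G G B W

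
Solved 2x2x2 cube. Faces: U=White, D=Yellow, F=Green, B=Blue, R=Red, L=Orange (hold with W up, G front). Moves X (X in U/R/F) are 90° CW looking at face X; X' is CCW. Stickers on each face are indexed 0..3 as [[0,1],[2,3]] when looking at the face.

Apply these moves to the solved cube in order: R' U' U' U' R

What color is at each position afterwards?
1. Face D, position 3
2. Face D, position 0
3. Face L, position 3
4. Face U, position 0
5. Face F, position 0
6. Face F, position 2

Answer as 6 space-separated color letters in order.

After move 1 (R'): R=RRRR U=WBWB F=GWGW D=YGYG B=YBYB
After move 2 (U'): U=BBWW F=OOGW R=GWRR B=RRYB L=YBOO
After move 3 (U'): U=BWBW F=YBGW R=OORR B=GWYB L=RROO
After move 4 (U'): U=WWBB F=RRGW R=YBRR B=OOYB L=GWOO
After move 5 (R): R=RYRB U=WRBW F=RGGG D=YYYO B=BOWB
Query 1: D[3] = O
Query 2: D[0] = Y
Query 3: L[3] = O
Query 4: U[0] = W
Query 5: F[0] = R
Query 6: F[2] = G

Answer: O Y O W R G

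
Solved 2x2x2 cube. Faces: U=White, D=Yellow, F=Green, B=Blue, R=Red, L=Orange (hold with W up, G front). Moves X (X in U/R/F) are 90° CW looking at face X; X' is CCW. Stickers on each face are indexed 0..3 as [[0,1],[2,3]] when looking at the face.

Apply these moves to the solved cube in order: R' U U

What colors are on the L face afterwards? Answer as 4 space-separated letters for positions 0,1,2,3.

Answer: R R O O

Derivation:
After move 1 (R'): R=RRRR U=WBWB F=GWGW D=YGYG B=YBYB
After move 2 (U): U=WWBB F=RRGW R=YBRR B=OOYB L=GWOO
After move 3 (U): U=BWBW F=YBGW R=OORR B=GWYB L=RROO
Query: L face = RROO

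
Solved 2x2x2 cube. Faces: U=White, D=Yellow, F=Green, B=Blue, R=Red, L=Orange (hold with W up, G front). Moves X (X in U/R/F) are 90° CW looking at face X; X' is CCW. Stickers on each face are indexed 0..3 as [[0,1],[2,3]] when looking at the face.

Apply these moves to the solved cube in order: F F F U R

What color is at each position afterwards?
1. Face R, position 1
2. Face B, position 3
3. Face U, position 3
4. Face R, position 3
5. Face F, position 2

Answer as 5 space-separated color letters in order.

Answer: B B G B G

Derivation:
After move 1 (F): F=GGGG U=WWOO R=WRWR D=RRYY L=OYOY
After move 2 (F): F=GGGG U=WWYY R=OROR D=WWYY L=OROR
After move 3 (F): F=GGGG U=WWRR R=YRYR D=OOYY L=OWOW
After move 4 (U): U=RWRW F=YRGG R=BBYR B=OWBB L=GGOW
After move 5 (R): R=YBRB U=RRRG F=YOGY D=OBYO B=WWWB
Query 1: R[1] = B
Query 2: B[3] = B
Query 3: U[3] = G
Query 4: R[3] = B
Query 5: F[2] = G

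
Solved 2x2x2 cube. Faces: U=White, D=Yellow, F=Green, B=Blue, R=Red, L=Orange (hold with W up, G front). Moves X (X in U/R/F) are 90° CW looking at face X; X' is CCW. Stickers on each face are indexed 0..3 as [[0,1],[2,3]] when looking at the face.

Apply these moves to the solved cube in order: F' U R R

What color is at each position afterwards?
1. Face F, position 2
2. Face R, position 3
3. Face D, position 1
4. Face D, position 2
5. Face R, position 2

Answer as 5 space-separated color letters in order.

Answer: G B W Y B

Derivation:
After move 1 (F'): F=GGGG U=WWRR R=YRYR D=OOYY L=OWOW
After move 2 (U): U=RWRW F=YRGG R=BBYR B=OWBB L=GGOW
After move 3 (R): R=YBRB U=RRRG F=YOGY D=OBYO B=WWWB
After move 4 (R): R=RYBB U=RORY F=YBGO D=OWYW B=GWRB
Query 1: F[2] = G
Query 2: R[3] = B
Query 3: D[1] = W
Query 4: D[2] = Y
Query 5: R[2] = B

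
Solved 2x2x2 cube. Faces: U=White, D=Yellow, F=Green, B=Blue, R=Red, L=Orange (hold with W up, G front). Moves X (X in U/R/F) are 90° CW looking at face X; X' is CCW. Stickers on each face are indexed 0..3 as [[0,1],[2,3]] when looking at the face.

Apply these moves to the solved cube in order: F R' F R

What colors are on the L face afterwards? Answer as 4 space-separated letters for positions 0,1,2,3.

Answer: O R O G

Derivation:
After move 1 (F): F=GGGG U=WWOO R=WRWR D=RRYY L=OYOY
After move 2 (R'): R=RRWW U=WBOB F=GWGO D=RGYG B=YBRB
After move 3 (F): F=GGOW U=WBYY R=ORBW D=WRYG L=OROG
After move 4 (R): R=BOWR U=WGYW F=GROG D=WRYY B=YBBB
Query: L face = OROG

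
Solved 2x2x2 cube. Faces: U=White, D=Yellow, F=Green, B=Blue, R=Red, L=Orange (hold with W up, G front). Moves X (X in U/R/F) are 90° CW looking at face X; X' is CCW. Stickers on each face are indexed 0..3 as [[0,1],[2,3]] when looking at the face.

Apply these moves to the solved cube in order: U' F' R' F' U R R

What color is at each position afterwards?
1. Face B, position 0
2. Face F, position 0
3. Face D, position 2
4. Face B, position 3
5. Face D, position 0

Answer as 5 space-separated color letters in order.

Answer: O G Y B W

Derivation:
After move 1 (U'): U=WWWW F=OOGG R=GGRR B=RRBB L=BBOO
After move 2 (F'): F=OGOG U=WWGR R=YGYR D=BOYY L=BWOW
After move 3 (R'): R=GRYY U=WBGR F=OWOR D=BGYG B=YROB
After move 4 (F'): F=WROO U=WBGY R=GRBY D=WWYG L=BROG
After move 5 (U): U=GWYB F=GROO R=YRBY B=BROB L=WROG
After move 6 (R): R=BYYR U=GRYO F=GWOG D=WOYB B=BRWB
After move 7 (R): R=YBRY U=GWYG F=GOOB D=WWYB B=ORRB
Query 1: B[0] = O
Query 2: F[0] = G
Query 3: D[2] = Y
Query 4: B[3] = B
Query 5: D[0] = W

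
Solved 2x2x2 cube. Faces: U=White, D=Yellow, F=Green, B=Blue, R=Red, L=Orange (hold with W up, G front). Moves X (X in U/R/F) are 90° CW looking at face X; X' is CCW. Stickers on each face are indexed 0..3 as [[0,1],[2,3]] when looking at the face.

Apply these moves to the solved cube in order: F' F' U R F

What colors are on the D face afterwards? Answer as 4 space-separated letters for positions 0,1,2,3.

Answer: R O Y O

Derivation:
After move 1 (F'): F=GGGG U=WWRR R=YRYR D=OOYY L=OWOW
After move 2 (F'): F=GGGG U=WWYY R=OROR D=WWYY L=OROR
After move 3 (U): U=YWYW F=ORGG R=BBOR B=ORBB L=GGOR
After move 4 (R): R=OBRB U=YRYG F=OWGY D=WBYO B=WRWB
After move 5 (F): F=GOYW U=YRRG R=YBGB D=ROYO L=GWOB
Query: D face = ROYO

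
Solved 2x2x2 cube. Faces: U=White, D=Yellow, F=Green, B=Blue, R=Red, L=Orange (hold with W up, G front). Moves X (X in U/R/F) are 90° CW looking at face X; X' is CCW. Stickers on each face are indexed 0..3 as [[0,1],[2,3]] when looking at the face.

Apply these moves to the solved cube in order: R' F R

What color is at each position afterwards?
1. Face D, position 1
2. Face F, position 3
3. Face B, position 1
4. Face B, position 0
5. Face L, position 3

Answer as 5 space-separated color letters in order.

Answer: Y G B O G

Derivation:
After move 1 (R'): R=RRRR U=WBWB F=GWGW D=YGYG B=YBYB
After move 2 (F): F=GGWW U=WBOO R=WRBR D=RRYG L=OYOG
After move 3 (R): R=BWRR U=WGOW F=GRWG D=RYYY B=OBBB
Query 1: D[1] = Y
Query 2: F[3] = G
Query 3: B[1] = B
Query 4: B[0] = O
Query 5: L[3] = G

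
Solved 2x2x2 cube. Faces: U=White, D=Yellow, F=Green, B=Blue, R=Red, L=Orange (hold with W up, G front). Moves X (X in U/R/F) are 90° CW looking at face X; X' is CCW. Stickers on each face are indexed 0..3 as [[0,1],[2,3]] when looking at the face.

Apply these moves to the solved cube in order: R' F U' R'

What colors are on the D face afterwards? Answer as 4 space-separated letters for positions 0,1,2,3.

Answer: R Y Y W

Derivation:
After move 1 (R'): R=RRRR U=WBWB F=GWGW D=YGYG B=YBYB
After move 2 (F): F=GGWW U=WBOO R=WRBR D=RRYG L=OYOG
After move 3 (U'): U=BOWO F=OYWW R=GGBR B=WRYB L=YBOG
After move 4 (R'): R=GRGB U=BYWW F=OOWO D=RYYW B=GRRB
Query: D face = RYYW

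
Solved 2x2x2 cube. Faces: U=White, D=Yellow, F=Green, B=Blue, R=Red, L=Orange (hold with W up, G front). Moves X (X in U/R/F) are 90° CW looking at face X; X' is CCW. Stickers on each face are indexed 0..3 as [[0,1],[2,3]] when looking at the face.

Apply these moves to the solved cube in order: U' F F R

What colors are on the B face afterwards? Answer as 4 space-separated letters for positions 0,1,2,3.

After move 1 (U'): U=WWWW F=OOGG R=GGRR B=RRBB L=BBOO
After move 2 (F): F=GOGO U=WWOB R=WGWR D=RGYY L=BYOY
After move 3 (F): F=GGOO U=WWYY R=OGBR D=WWYY L=BROG
After move 4 (R): R=BORG U=WGYO F=GWOY D=WBYR B=YRWB
Query: B face = YRWB

Answer: Y R W B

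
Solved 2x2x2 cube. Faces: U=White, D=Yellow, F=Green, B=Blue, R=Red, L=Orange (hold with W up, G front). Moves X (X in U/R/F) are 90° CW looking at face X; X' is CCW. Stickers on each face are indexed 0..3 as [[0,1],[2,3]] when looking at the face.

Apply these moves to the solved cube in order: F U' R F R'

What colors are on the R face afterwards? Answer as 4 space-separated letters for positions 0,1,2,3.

Answer: G G W G

Derivation:
After move 1 (F): F=GGGG U=WWOO R=WRWR D=RRYY L=OYOY
After move 2 (U'): U=WOWO F=OYGG R=GGWR B=WRBB L=BBOY
After move 3 (R): R=WGRG U=WYWG F=ORGY D=RBYW B=OROB
After move 4 (F): F=GOYR U=WYYB R=WGGG D=RWYW L=BROB
After move 5 (R'): R=GGWG U=WOYO F=GYYB D=ROYR B=WRWB
Query: R face = GGWG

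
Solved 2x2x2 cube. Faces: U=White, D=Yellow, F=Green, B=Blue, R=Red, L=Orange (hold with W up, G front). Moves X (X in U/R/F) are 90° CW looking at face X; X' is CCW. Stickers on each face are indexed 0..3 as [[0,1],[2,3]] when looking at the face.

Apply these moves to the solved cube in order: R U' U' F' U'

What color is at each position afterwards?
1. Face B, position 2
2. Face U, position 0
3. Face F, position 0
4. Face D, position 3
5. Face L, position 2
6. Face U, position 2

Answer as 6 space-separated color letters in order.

Answer: W W R B O G

Derivation:
After move 1 (R): R=RRRR U=WGWG F=GYGY D=YBYB B=WBWB
After move 2 (U'): U=GGWW F=OOGY R=GYRR B=RRWB L=WBOO
After move 3 (U'): U=GWGW F=WBGY R=OORR B=GYWB L=RROO
After move 4 (F'): F=BYWG U=GWOR R=BOYR D=ROYB L=RWOG
After move 5 (U'): U=WRGO F=RWWG R=BYYR B=BOWB L=GYOG
Query 1: B[2] = W
Query 2: U[0] = W
Query 3: F[0] = R
Query 4: D[3] = B
Query 5: L[2] = O
Query 6: U[2] = G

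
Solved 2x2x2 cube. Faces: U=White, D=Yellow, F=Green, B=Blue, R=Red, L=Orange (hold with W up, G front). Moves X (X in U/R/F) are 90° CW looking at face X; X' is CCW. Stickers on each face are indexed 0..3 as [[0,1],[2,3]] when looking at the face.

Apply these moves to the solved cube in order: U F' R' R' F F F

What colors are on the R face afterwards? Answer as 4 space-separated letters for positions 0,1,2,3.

After move 1 (U): U=WWWW F=RRGG R=BBRR B=OOBB L=GGOO
After move 2 (F'): F=RGRG U=WWBR R=YBYR D=GOYY L=GWOW
After move 3 (R'): R=BRYY U=WBBO F=RWRR D=GGYG B=YOOB
After move 4 (R'): R=RYBY U=WOBY F=RBRO D=GWYR B=GOGB
After move 5 (F): F=RROB U=WOWW R=BYYY D=BRYR L=GGOW
After move 6 (F): F=ORBR U=WOWG R=WYWY D=YBYR L=GBOR
After move 7 (F): F=BORR U=WORB R=WYGY D=WWYR L=GYOB
Query: R face = WYGY

Answer: W Y G Y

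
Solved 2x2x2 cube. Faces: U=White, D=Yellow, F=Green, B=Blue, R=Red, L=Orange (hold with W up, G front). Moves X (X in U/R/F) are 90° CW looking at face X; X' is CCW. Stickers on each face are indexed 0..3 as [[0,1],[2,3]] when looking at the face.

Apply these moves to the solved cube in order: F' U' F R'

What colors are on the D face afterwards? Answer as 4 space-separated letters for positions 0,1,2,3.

After move 1 (F'): F=GGGG U=WWRR R=YRYR D=OOYY L=OWOW
After move 2 (U'): U=WRWR F=OWGG R=GGYR B=YRBB L=BBOW
After move 3 (F): F=GOGW U=WRWB R=WGRR D=YGYY L=BOOO
After move 4 (R'): R=GRWR U=WBWY F=GRGB D=YOYW B=YRGB
Query: D face = YOYW

Answer: Y O Y W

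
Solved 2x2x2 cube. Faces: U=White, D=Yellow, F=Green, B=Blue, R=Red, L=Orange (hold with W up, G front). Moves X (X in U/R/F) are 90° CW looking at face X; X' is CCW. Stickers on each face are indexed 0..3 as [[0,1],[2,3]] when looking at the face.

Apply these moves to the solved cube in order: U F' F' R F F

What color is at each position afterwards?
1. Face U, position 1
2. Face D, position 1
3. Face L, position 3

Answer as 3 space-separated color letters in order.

Answer: G Y G

Derivation:
After move 1 (U): U=WWWW F=RRGG R=BBRR B=OOBB L=GGOO
After move 2 (F'): F=RGRG U=WWBR R=YBYR D=GOYY L=GWOW
After move 3 (F'): F=GGRR U=WWYY R=OBGR D=WWYY L=GROB
After move 4 (R): R=GORB U=WGYR F=GWRY D=WBYO B=YOWB
After move 5 (F): F=RGYW U=WGBR R=YORB D=RGYO L=GWOB
After move 6 (F): F=YRWG U=WGBW R=BORB D=RYYO L=GROG
Query 1: U[1] = G
Query 2: D[1] = Y
Query 3: L[3] = G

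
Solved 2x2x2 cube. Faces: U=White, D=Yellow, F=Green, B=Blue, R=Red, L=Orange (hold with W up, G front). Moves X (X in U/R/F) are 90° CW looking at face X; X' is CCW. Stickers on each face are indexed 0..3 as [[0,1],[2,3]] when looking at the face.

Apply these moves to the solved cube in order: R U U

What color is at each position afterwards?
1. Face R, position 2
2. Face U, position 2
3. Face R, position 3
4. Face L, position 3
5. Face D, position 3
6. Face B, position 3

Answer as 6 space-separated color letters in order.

Answer: R G R O B B

Derivation:
After move 1 (R): R=RRRR U=WGWG F=GYGY D=YBYB B=WBWB
After move 2 (U): U=WWGG F=RRGY R=WBRR B=OOWB L=GYOO
After move 3 (U): U=GWGW F=WBGY R=OORR B=GYWB L=RROO
Query 1: R[2] = R
Query 2: U[2] = G
Query 3: R[3] = R
Query 4: L[3] = O
Query 5: D[3] = B
Query 6: B[3] = B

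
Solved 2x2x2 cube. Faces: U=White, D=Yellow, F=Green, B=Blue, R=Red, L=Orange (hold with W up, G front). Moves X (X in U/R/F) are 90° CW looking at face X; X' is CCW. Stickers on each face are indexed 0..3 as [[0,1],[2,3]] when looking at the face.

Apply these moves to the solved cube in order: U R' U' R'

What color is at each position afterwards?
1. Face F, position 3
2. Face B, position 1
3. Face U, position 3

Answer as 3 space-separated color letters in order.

Answer: W R B

Derivation:
After move 1 (U): U=WWWW F=RRGG R=BBRR B=OOBB L=GGOO
After move 2 (R'): R=BRBR U=WBWO F=RWGW D=YRYG B=YOYB
After move 3 (U'): U=BOWW F=GGGW R=RWBR B=BRYB L=YOOO
After move 4 (R'): R=WRRB U=BYWB F=GOGW D=YGYW B=GRRB
Query 1: F[3] = W
Query 2: B[1] = R
Query 3: U[3] = B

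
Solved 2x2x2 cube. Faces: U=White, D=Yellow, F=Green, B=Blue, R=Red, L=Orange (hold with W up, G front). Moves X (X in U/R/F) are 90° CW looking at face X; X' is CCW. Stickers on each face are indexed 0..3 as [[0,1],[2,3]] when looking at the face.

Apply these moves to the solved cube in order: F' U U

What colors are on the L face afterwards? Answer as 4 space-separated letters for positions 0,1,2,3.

Answer: Y R O W

Derivation:
After move 1 (F'): F=GGGG U=WWRR R=YRYR D=OOYY L=OWOW
After move 2 (U): U=RWRW F=YRGG R=BBYR B=OWBB L=GGOW
After move 3 (U): U=RRWW F=BBGG R=OWYR B=GGBB L=YROW
Query: L face = YROW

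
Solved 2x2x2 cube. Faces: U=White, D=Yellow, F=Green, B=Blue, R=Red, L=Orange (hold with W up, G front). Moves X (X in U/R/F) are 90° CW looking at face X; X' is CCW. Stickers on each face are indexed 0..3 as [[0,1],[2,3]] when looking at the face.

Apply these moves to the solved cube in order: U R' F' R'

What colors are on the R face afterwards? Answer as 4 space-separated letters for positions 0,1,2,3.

Answer: R R R Y

Derivation:
After move 1 (U): U=WWWW F=RRGG R=BBRR B=OOBB L=GGOO
After move 2 (R'): R=BRBR U=WBWO F=RWGW D=YRYG B=YOYB
After move 3 (F'): F=WWRG U=WBBB R=RRYR D=GOYG L=GOOW
After move 4 (R'): R=RRRY U=WYBY F=WBRB D=GWYG B=GOOB
Query: R face = RRRY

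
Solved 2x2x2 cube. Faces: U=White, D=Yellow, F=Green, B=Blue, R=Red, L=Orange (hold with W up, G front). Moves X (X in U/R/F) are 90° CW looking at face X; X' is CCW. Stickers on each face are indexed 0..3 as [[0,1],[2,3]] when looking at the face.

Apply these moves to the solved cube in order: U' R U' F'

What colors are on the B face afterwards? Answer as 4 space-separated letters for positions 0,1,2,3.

After move 1 (U'): U=WWWW F=OOGG R=GGRR B=RRBB L=BBOO
After move 2 (R): R=RGRG U=WOWG F=OYGY D=YBYR B=WRWB
After move 3 (U'): U=OGWW F=BBGY R=OYRG B=RGWB L=WROO
After move 4 (F'): F=BYBG U=OGOR R=BYYG D=ROYR L=WWOW
Query: B face = RGWB

Answer: R G W B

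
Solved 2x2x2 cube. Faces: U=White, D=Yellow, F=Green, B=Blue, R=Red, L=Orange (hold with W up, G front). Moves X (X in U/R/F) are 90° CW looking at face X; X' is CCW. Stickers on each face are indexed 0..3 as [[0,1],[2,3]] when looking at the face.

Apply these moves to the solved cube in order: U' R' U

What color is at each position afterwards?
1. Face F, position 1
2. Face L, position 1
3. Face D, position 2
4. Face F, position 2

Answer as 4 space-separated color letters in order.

Answer: R W Y G

Derivation:
After move 1 (U'): U=WWWW F=OOGG R=GGRR B=RRBB L=BBOO
After move 2 (R'): R=GRGR U=WBWR F=OWGW D=YOYG B=YRYB
After move 3 (U): U=WWRB F=GRGW R=YRGR B=BBYB L=OWOO
Query 1: F[1] = R
Query 2: L[1] = W
Query 3: D[2] = Y
Query 4: F[2] = G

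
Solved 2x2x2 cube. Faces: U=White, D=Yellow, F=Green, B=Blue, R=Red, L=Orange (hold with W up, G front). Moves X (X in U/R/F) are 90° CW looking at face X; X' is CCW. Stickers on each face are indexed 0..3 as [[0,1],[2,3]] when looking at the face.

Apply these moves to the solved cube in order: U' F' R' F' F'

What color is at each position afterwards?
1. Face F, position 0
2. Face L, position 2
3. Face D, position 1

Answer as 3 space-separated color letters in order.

After move 1 (U'): U=WWWW F=OOGG R=GGRR B=RRBB L=BBOO
After move 2 (F'): F=OGOG U=WWGR R=YGYR D=BOYY L=BWOW
After move 3 (R'): R=GRYY U=WBGR F=OWOR D=BGYG B=YROB
After move 4 (F'): F=WROO U=WBGY R=GRBY D=WWYG L=BROG
After move 5 (F'): F=ROWO U=WBGB R=WRWY D=RGYG L=BYOG
Query 1: F[0] = R
Query 2: L[2] = O
Query 3: D[1] = G

Answer: R O G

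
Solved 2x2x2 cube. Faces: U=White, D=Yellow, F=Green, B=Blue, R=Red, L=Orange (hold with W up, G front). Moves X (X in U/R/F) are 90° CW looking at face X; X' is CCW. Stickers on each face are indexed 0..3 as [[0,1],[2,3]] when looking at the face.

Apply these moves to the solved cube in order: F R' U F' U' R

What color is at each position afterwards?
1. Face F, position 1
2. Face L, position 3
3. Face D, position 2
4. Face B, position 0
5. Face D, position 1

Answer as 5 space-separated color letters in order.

Answer: Y B Y Y R

Derivation:
After move 1 (F): F=GGGG U=WWOO R=WRWR D=RRYY L=OYOY
After move 2 (R'): R=RRWW U=WBOB F=GWGO D=RGYG B=YBRB
After move 3 (U): U=OWBB F=RRGO R=YBWW B=OYRB L=GWOY
After move 4 (F'): F=RORG U=OWYW R=GBRW D=WYYG L=GBOB
After move 5 (U'): U=WWOY F=GBRG R=RORW B=GBRB L=OYOB
After move 6 (R): R=RRWO U=WBOG F=GYRG D=WRYG B=YBWB
Query 1: F[1] = Y
Query 2: L[3] = B
Query 3: D[2] = Y
Query 4: B[0] = Y
Query 5: D[1] = R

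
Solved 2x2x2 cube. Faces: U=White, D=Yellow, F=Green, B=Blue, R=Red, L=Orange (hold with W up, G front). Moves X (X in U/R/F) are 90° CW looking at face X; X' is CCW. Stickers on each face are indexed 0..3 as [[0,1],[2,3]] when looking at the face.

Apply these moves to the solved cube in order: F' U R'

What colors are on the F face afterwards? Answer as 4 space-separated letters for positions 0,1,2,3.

Answer: Y W G W

Derivation:
After move 1 (F'): F=GGGG U=WWRR R=YRYR D=OOYY L=OWOW
After move 2 (U): U=RWRW F=YRGG R=BBYR B=OWBB L=GGOW
After move 3 (R'): R=BRBY U=RBRO F=YWGW D=ORYG B=YWOB
Query: F face = YWGW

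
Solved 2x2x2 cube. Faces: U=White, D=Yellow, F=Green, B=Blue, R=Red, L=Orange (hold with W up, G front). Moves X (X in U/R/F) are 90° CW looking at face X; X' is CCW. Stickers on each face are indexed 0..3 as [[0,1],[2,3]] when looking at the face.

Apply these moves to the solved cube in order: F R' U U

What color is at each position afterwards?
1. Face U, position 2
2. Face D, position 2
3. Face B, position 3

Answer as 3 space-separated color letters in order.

Answer: B Y B

Derivation:
After move 1 (F): F=GGGG U=WWOO R=WRWR D=RRYY L=OYOY
After move 2 (R'): R=RRWW U=WBOB F=GWGO D=RGYG B=YBRB
After move 3 (U): U=OWBB F=RRGO R=YBWW B=OYRB L=GWOY
After move 4 (U): U=BOBW F=YBGO R=OYWW B=GWRB L=RROY
Query 1: U[2] = B
Query 2: D[2] = Y
Query 3: B[3] = B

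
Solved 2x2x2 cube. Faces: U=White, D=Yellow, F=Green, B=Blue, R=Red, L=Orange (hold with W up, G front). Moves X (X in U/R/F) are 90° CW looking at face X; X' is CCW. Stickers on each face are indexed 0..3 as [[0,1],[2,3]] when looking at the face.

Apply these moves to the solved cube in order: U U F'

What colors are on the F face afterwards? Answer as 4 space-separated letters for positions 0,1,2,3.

After move 1 (U): U=WWWW F=RRGG R=BBRR B=OOBB L=GGOO
After move 2 (U): U=WWWW F=BBGG R=OORR B=GGBB L=RROO
After move 3 (F'): F=BGBG U=WWOR R=YOYR D=ROYY L=RWOW
Query: F face = BGBG

Answer: B G B G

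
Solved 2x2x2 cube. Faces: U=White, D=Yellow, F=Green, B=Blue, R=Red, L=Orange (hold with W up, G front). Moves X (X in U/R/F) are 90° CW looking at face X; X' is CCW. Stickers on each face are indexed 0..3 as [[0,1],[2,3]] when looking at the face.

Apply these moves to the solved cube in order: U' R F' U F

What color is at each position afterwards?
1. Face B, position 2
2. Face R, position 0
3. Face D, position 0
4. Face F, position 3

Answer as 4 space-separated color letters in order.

After move 1 (U'): U=WWWW F=OOGG R=GGRR B=RRBB L=BBOO
After move 2 (R): R=RGRG U=WOWG F=OYGY D=YBYR B=WRWB
After move 3 (F'): F=YYOG U=WORR R=BGYG D=BOYR L=BGOW
After move 4 (U): U=RWRO F=BGOG R=WRYG B=BGWB L=YYOW
After move 5 (F): F=OBGG U=RWWY R=RROG D=YWYR L=YBOO
Query 1: B[2] = W
Query 2: R[0] = R
Query 3: D[0] = Y
Query 4: F[3] = G

Answer: W R Y G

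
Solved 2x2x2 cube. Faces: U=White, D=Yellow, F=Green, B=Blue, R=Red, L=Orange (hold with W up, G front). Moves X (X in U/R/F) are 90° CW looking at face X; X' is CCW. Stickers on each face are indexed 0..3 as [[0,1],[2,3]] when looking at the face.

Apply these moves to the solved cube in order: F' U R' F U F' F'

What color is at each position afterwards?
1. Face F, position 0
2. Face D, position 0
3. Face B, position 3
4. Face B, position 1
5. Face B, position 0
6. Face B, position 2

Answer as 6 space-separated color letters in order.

After move 1 (F'): F=GGGG U=WWRR R=YRYR D=OOYY L=OWOW
After move 2 (U): U=RWRW F=YRGG R=BBYR B=OWBB L=GGOW
After move 3 (R'): R=BRBY U=RBRO F=YWGW D=ORYG B=YWOB
After move 4 (F): F=GYWW U=RBWG R=RROY D=BBYG L=GOOR
After move 5 (U): U=WRGB F=RRWW R=YWOY B=GOOB L=GYOR
After move 6 (F'): F=RWRW U=WRYO R=BWBY D=YRYG L=GBOG
After move 7 (F'): F=WWRR U=WRBB R=RWYY D=BGYG L=GOOY
Query 1: F[0] = W
Query 2: D[0] = B
Query 3: B[3] = B
Query 4: B[1] = O
Query 5: B[0] = G
Query 6: B[2] = O

Answer: W B B O G O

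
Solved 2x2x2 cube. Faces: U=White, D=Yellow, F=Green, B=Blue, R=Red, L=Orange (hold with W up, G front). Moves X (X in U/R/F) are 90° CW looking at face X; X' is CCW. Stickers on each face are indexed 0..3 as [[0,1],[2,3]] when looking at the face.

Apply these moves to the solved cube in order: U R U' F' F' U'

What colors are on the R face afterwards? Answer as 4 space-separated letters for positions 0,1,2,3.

After move 1 (U): U=WWWW F=RRGG R=BBRR B=OOBB L=GGOO
After move 2 (R): R=RBRB U=WRWG F=RYGY D=YBYO B=WOWB
After move 3 (U'): U=RGWW F=GGGY R=RYRB B=RBWB L=WOOO
After move 4 (F'): F=GYGG U=RGRR R=BYYB D=OOYO L=WWOW
After move 5 (F'): F=YGGG U=RGBY R=OYOB D=WWYO L=WROR
After move 6 (U'): U=GYRB F=WRGG R=YGOB B=OYWB L=RBOR
Query: R face = YGOB

Answer: Y G O B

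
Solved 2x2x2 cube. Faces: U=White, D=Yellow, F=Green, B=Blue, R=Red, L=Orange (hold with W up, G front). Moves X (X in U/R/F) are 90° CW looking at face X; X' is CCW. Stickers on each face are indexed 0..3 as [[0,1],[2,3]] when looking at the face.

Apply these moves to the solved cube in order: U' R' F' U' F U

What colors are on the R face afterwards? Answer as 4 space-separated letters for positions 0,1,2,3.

Answer: O R G R

Derivation:
After move 1 (U'): U=WWWW F=OOGG R=GGRR B=RRBB L=BBOO
After move 2 (R'): R=GRGR U=WBWR F=OWGW D=YOYG B=YRYB
After move 3 (F'): F=WWOG U=WBGG R=ORYR D=BOYG L=BROW
After move 4 (U'): U=BGWG F=BROG R=WWYR B=ORYB L=YROW
After move 5 (F): F=OBGR U=BGWR R=WWGR D=YWYG L=YBOO
After move 6 (U): U=WBRG F=WWGR R=ORGR B=YBYB L=OBOO
Query: R face = ORGR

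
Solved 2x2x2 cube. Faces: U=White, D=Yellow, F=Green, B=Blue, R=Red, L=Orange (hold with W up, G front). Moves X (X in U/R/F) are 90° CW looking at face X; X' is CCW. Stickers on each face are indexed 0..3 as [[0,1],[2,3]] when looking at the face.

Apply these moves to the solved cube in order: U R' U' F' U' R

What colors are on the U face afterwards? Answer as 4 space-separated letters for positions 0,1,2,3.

After move 1 (U): U=WWWW F=RRGG R=BBRR B=OOBB L=GGOO
After move 2 (R'): R=BRBR U=WBWO F=RWGW D=YRYG B=YOYB
After move 3 (U'): U=BOWW F=GGGW R=RWBR B=BRYB L=YOOO
After move 4 (F'): F=GWGG U=BORB R=RWYR D=OOYG L=YWOW
After move 5 (U'): U=OBBR F=YWGG R=GWYR B=RWYB L=BROW
After move 6 (R): R=YGRW U=OWBG F=YOGG D=OYYR B=RWBB
Query: U face = OWBG

Answer: O W B G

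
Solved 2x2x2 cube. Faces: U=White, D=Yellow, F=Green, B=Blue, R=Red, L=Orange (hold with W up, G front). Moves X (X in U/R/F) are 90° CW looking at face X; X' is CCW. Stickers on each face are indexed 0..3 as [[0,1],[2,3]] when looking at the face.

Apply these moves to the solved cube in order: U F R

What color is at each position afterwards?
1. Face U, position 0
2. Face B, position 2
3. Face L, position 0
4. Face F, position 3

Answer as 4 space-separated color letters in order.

After move 1 (U): U=WWWW F=RRGG R=BBRR B=OOBB L=GGOO
After move 2 (F): F=GRGR U=WWOG R=WBWR D=RBYY L=GYOY
After move 3 (R): R=WWRB U=WROR F=GBGY D=RBYO B=GOWB
Query 1: U[0] = W
Query 2: B[2] = W
Query 3: L[0] = G
Query 4: F[3] = Y

Answer: W W G Y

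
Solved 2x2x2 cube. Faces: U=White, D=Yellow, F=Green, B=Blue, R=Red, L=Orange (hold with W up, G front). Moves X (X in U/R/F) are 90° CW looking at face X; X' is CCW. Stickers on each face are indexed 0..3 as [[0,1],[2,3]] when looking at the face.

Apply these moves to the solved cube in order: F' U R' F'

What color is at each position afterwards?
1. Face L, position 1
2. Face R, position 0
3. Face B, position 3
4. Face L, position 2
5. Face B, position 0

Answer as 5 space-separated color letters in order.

After move 1 (F'): F=GGGG U=WWRR R=YRYR D=OOYY L=OWOW
After move 2 (U): U=RWRW F=YRGG R=BBYR B=OWBB L=GGOW
After move 3 (R'): R=BRBY U=RBRO F=YWGW D=ORYG B=YWOB
After move 4 (F'): F=WWYG U=RBBB R=RROY D=GWYG L=GOOR
Query 1: L[1] = O
Query 2: R[0] = R
Query 3: B[3] = B
Query 4: L[2] = O
Query 5: B[0] = Y

Answer: O R B O Y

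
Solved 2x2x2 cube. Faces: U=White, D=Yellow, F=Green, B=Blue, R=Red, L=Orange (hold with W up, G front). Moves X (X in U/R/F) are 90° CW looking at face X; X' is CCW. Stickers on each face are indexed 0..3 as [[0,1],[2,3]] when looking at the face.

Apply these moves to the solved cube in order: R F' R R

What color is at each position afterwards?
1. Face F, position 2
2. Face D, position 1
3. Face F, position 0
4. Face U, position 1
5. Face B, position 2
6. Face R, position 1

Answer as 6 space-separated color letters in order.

After move 1 (R): R=RRRR U=WGWG F=GYGY D=YBYB B=WBWB
After move 2 (F'): F=YYGG U=WGRR R=BRYR D=OOYB L=OGOW
After move 3 (R): R=YBRR U=WYRG F=YOGB D=OWYW B=RBGB
After move 4 (R): R=RYRB U=WORB F=YWGW D=OGYR B=GBYB
Query 1: F[2] = G
Query 2: D[1] = G
Query 3: F[0] = Y
Query 4: U[1] = O
Query 5: B[2] = Y
Query 6: R[1] = Y

Answer: G G Y O Y Y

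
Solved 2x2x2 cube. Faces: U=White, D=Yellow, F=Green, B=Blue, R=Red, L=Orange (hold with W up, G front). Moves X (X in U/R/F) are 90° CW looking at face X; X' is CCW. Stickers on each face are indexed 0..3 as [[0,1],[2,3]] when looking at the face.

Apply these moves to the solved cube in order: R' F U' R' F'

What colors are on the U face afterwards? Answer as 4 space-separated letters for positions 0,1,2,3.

After move 1 (R'): R=RRRR U=WBWB F=GWGW D=YGYG B=YBYB
After move 2 (F): F=GGWW U=WBOO R=WRBR D=RRYG L=OYOG
After move 3 (U'): U=BOWO F=OYWW R=GGBR B=WRYB L=YBOG
After move 4 (R'): R=GRGB U=BYWW F=OOWO D=RYYW B=GRRB
After move 5 (F'): F=OOOW U=BYGG R=YRRB D=BGYW L=YWOW
Query: U face = BYGG

Answer: B Y G G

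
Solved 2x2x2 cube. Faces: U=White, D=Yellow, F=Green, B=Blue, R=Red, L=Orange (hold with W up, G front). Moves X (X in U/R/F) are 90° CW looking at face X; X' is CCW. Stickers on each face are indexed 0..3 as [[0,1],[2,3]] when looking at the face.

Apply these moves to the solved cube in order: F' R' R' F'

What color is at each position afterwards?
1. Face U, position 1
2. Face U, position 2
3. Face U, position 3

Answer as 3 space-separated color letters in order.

After move 1 (F'): F=GGGG U=WWRR R=YRYR D=OOYY L=OWOW
After move 2 (R'): R=RRYY U=WBRB F=GWGR D=OGYG B=YBOB
After move 3 (R'): R=RYRY U=WORY F=GBGB D=OWYR B=GBGB
After move 4 (F'): F=BBGG U=WORR R=WYOY D=WWYR L=OYOR
Query 1: U[1] = O
Query 2: U[2] = R
Query 3: U[3] = R

Answer: O R R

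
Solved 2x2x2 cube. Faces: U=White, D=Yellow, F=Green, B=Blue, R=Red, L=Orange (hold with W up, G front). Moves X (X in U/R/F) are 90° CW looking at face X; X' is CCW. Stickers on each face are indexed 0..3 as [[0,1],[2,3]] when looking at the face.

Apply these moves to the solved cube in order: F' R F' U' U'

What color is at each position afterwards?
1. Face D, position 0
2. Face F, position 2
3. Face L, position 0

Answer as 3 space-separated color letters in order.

After move 1 (F'): F=GGGG U=WWRR R=YRYR D=OOYY L=OWOW
After move 2 (R): R=YYRR U=WGRG F=GOGY D=OBYB B=RBWB
After move 3 (F'): F=OYGG U=WGYR R=BYOR D=WWYB L=OGOR
After move 4 (U'): U=GRWY F=OGGG R=OYOR B=BYWB L=RBOR
After move 5 (U'): U=RYGW F=RBGG R=OGOR B=OYWB L=BYOR
Query 1: D[0] = W
Query 2: F[2] = G
Query 3: L[0] = B

Answer: W G B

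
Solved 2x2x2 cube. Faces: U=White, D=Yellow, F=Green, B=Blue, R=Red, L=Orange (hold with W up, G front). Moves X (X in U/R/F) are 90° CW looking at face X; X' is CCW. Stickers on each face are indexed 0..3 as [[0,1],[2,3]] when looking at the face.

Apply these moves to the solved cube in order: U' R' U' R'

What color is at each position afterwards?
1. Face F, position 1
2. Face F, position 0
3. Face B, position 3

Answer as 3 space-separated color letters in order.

Answer: R B B

Derivation:
After move 1 (U'): U=WWWW F=OOGG R=GGRR B=RRBB L=BBOO
After move 2 (R'): R=GRGR U=WBWR F=OWGW D=YOYG B=YRYB
After move 3 (U'): U=BRWW F=BBGW R=OWGR B=GRYB L=YROO
After move 4 (R'): R=WROG U=BYWG F=BRGW D=YBYW B=GROB
Query 1: F[1] = R
Query 2: F[0] = B
Query 3: B[3] = B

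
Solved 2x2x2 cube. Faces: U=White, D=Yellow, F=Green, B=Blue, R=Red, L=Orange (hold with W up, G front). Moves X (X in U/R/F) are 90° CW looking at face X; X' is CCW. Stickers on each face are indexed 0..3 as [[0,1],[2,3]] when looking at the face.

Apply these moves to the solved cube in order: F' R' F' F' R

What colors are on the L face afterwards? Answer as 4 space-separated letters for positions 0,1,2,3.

After move 1 (F'): F=GGGG U=WWRR R=YRYR D=OOYY L=OWOW
After move 2 (R'): R=RRYY U=WBRB F=GWGR D=OGYG B=YBOB
After move 3 (F'): F=WRGG U=WBRY R=GROY D=WWYG L=OBOR
After move 4 (F'): F=RGWG U=WBGO R=WRWY D=BRYG L=OYOR
After move 5 (R): R=WWYR U=WGGG F=RRWG D=BOYY B=OBBB
Query: L face = OYOR

Answer: O Y O R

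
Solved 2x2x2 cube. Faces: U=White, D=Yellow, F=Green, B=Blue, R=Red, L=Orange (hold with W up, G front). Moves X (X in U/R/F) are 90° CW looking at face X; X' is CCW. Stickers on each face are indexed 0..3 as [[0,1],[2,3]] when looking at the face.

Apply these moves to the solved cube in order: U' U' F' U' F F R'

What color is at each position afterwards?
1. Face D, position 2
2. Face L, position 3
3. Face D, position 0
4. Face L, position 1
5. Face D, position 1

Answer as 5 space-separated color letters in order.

After move 1 (U'): U=WWWW F=OOGG R=GGRR B=RRBB L=BBOO
After move 2 (U'): U=WWWW F=BBGG R=OORR B=GGBB L=RROO
After move 3 (F'): F=BGBG U=WWOR R=YOYR D=ROYY L=RWOW
After move 4 (U'): U=WRWO F=RWBG R=BGYR B=YOBB L=GGOW
After move 5 (F): F=BRGW U=WRWG R=WGOR D=YBYY L=GROO
After move 6 (F): F=GBWR U=WROR R=WGGR D=OWYY L=GYOB
After move 7 (R'): R=GRWG U=WBOY F=GRWR D=OBYR B=YOWB
Query 1: D[2] = Y
Query 2: L[3] = B
Query 3: D[0] = O
Query 4: L[1] = Y
Query 5: D[1] = B

Answer: Y B O Y B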